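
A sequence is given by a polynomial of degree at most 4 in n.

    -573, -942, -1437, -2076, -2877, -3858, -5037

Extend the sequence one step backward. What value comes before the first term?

D1: -369  -495  -639  -801  -981  -1179
D2: -126  -144  -162  -180  -198
D3: -18  -18  -18  -18
The third differences are constant at -18.
Work back: -126 + 18 = -108;  -369 + 108 = -261;  -573 + 261 = -312

-312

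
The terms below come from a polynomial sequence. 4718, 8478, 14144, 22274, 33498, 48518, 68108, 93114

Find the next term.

3760, 5666, 8130, 11224, 15020, 19590, 25006
1906, 2464, 3094, 3796, 4570, 5416
558, 630, 702, 774, 846
72, 72, 72, 72
The fourth differences are constant (72).
846 + 72 = 918;  5416 + 918 = 6334;  25006 + 6334 = 31340;  93114 + 31340 = 124454

124454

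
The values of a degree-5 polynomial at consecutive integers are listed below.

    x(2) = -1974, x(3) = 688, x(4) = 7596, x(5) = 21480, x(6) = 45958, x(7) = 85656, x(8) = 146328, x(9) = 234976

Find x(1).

First differences: 2662, 6908, 13884, 24478, 39698, 60672, 88648
Second differences: 4246, 6976, 10594, 15220, 20974, 27976
Third differences: 2730, 3618, 4626, 5754, 7002
Fourth differences: 888, 1008, 1128, 1248
Fifth differences: 120, 120, 120
The fifth differences are constant at 120.
Work back: 888 − 120 = 768;  2730 − 768 = 1962;  4246 − 1962 = 2284;  2662 − 2284 = 378;  -1974 − 378 = -2352

-2352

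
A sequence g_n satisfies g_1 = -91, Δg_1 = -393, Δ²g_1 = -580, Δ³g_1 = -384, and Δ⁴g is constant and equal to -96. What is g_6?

Build the table forward from the leading diagonal:
Δ⁴: -96, -96, -96, -96, -96, -96
Δ³: -384, -480, -576, -672, -768, -864
Δ²: -580, -964, -1444, -2020, -2692, -3460
Δ: -393, -973, -1937, -3381, -5401, -8093
g: -91, -484, -1457, -3394, -6775, -12176

-12176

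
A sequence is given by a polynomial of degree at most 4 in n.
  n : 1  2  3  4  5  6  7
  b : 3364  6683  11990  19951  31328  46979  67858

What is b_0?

D1: 3319  5307  7961  11377  15651  20879
D2: 1988  2654  3416  4274  5228
D3: 666  762  858  954
D4: 96  96  96
The fourth differences are constant at 96.
Work back: 666 − 96 = 570;  1988 − 570 = 1418;  3319 − 1418 = 1901;  3364 − 1901 = 1463

1463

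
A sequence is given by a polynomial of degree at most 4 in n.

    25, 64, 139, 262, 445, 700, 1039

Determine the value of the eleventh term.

3475

Δ: 39, 75, 123, 183, 255, 339
Δ²: 36, 48, 60, 72, 84
Δ³: 12, 12, 12, 12
The third differences are constant (12).
84 + 12 = 96;  339 + 96 = 435;  1039 + 435 = 1474
96 + 12 = 108;  435 + 108 = 543;  1474 + 543 = 2017
108 + 12 = 120;  543 + 120 = 663;  2017 + 663 = 2680
120 + 12 = 132;  663 + 132 = 795;  2680 + 795 = 3475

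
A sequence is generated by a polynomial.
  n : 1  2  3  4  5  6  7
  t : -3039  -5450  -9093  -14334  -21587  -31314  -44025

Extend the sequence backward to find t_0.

-2411, -3643, -5241, -7253, -9727, -12711
-1232, -1598, -2012, -2474, -2984
-366, -414, -462, -510
-48, -48, -48
The fourth differences are constant at -48.
Work back: -366 + 48 = -318;  -1232 + 318 = -914;  -2411 + 914 = -1497;  -3039 + 1497 = -1542

-1542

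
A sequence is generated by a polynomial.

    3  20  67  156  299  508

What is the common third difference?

12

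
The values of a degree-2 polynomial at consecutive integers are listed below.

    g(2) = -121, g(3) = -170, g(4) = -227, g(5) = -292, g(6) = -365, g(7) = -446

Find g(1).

-80

First differences: -49, -57, -65, -73, -81
Second differences: -8, -8, -8, -8
The second differences are constant at -8.
Work back: -49 + 8 = -41;  -121 + 41 = -80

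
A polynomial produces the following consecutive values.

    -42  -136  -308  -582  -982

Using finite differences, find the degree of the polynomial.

3

Δ: -94, -172, -274, -400
Δ²: -78, -102, -126
Δ³: -24, -24
The third differences are constant, so the polynomial has degree 3.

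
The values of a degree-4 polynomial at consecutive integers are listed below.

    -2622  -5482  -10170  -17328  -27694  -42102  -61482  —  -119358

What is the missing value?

-86860

Using the first 7 terms:
D1: -2860, -4688, -7158, -10366, -14408, -19380
D2: -1828, -2470, -3208, -4042, -4972
D3: -642, -738, -834, -930
D4: -96, -96, -96
Constant fourth difference = -96.
Extend forward: -930 − 96 = -1026;  -4972 − 1026 = -5998;  -19380 − 5998 = -25378;  -61482 − 25378 = -86860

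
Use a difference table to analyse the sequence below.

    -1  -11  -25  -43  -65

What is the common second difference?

-4

Δ: -10, -14, -18, -22
Δ²: -4, -4, -4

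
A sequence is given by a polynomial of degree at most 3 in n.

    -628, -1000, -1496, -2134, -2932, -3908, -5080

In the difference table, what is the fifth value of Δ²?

First differences: -372, -496, -638, -798, -976, -1172
Second differences: -124, -142, -160, -178, -196
Third differences: -18, -18, -18, -18

-196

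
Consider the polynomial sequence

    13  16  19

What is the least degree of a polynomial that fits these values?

Δ: 3, 3
The first differences are constant, so the polynomial has degree 1.

1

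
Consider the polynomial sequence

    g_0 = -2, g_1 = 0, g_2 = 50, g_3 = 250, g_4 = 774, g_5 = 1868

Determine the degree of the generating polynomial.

First differences: 2, 50, 200, 524, 1094
Second differences: 48, 150, 324, 570
Third differences: 102, 174, 246
Fourth differences: 72, 72
The fourth differences are constant, so the polynomial has degree 4.

4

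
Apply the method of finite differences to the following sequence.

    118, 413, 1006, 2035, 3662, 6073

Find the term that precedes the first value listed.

First differences: 295, 593, 1029, 1627, 2411
Second differences: 298, 436, 598, 784
Third differences: 138, 162, 186
Fourth differences: 24, 24
The fourth differences are constant at 24.
Work back: 138 − 24 = 114;  298 − 114 = 184;  295 − 184 = 111;  118 − 111 = 7

7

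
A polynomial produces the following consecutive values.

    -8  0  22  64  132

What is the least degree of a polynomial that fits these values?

3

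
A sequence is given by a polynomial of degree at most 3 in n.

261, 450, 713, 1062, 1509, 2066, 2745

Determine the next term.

3558

D1: 189 , 263 , 349 , 447 , 557 , 679
D2: 74 , 86 , 98 , 110 , 122
D3: 12 , 12 , 12 , 12
Constant third difference = 12, so extend:
122 + 12 = 134;  679 + 134 = 813;  2745 + 813 = 3558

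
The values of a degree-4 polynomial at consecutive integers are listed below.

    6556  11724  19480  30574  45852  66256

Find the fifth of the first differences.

20404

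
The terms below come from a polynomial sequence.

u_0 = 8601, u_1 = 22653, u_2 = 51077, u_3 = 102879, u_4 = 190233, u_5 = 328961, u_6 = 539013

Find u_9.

1868613

Δ: 14052, 28424, 51802, 87354, 138728, 210052
Δ²: 14372, 23378, 35552, 51374, 71324
Δ³: 9006, 12174, 15822, 19950
Δ⁴: 3168, 3648, 4128
Δ⁵: 480, 480
Fifth differences constant at 480.
4128 + 480 = 4608;  19950 + 4608 = 24558;  71324 + 24558 = 95882;  210052 + 95882 = 305934;  539013 + 305934 = 844947
4608 + 480 = 5088;  24558 + 5088 = 29646;  95882 + 29646 = 125528;  305934 + 125528 = 431462;  844947 + 431462 = 1276409
5088 + 480 = 5568;  29646 + 5568 = 35214;  125528 + 35214 = 160742;  431462 + 160742 = 592204;  1276409 + 592204 = 1868613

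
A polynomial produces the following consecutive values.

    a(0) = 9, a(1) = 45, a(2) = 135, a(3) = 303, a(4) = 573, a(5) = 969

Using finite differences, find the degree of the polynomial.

3

D1: 36, 90, 168, 270, 396
D2: 54, 78, 102, 126
D3: 24, 24, 24
The third differences are constant, so the polynomial has degree 3.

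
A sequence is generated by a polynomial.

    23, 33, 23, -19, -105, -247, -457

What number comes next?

-747

Δ: 10, -10, -42, -86, -142, -210
Δ²: -20, -32, -44, -56, -68
Δ³: -12, -12, -12, -12
Constant third difference = -12, so extend:
-68 − 12 = -80;  -210 − 80 = -290;  -457 − 290 = -747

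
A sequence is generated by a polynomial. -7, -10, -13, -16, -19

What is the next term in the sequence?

-22

-3 , -3 , -3 , -3
Constant first difference = -3, so extend:
-19 − 3 = -22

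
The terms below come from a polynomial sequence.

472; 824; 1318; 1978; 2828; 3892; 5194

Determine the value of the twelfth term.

Δ: 352  494  660  850  1064  1302
Δ²: 142  166  190  214  238
Δ³: 24  24  24  24
The third differences are constant (24).
238 + 24 = 262;  1302 + 262 = 1564;  5194 + 1564 = 6758
262 + 24 = 286;  1564 + 286 = 1850;  6758 + 1850 = 8608
286 + 24 = 310;  1850 + 310 = 2160;  8608 + 2160 = 10768
310 + 24 = 334;  2160 + 334 = 2494;  10768 + 2494 = 13262
334 + 24 = 358;  2494 + 358 = 2852;  13262 + 2852 = 16114

16114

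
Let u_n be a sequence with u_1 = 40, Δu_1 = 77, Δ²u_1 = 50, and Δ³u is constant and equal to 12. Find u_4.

Build the table forward from the leading diagonal:
D3: 12, 12, 12, 12
D2: 50, 62, 74, 86
D1: 77, 127, 189, 263
u: 40, 117, 244, 433

433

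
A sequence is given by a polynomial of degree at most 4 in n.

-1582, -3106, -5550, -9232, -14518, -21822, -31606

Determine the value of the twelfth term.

-137256

-1524, -2444, -3682, -5286, -7304, -9784
-920, -1238, -1604, -2018, -2480
-318, -366, -414, -462
-48, -48, -48
The fourth differences are constant (-48).
-462 − 48 = -510;  -2480 − 510 = -2990;  -9784 − 2990 = -12774;  -31606 − 12774 = -44380
-510 − 48 = -558;  -2990 − 558 = -3548;  -12774 − 3548 = -16322;  -44380 − 16322 = -60702
-558 − 48 = -606;  -3548 − 606 = -4154;  -16322 − 4154 = -20476;  -60702 − 20476 = -81178
-606 − 48 = -654;  -4154 − 654 = -4808;  -20476 − 4808 = -25284;  -81178 − 25284 = -106462
-654 − 48 = -702;  -4808 − 702 = -5510;  -25284 − 5510 = -30794;  -106462 − 30794 = -137256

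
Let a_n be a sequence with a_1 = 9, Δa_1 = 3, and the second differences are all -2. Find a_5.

9

Build the table forward from the leading diagonal:
Second differences: -2  -2  -2  -2  -2
First differences: 3  1  -1  -3  -5
a: 9  12  13  12  9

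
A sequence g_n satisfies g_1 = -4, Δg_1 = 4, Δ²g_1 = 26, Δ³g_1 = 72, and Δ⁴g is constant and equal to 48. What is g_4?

158

Build the table forward from the leading diagonal:
D4: 48, 48, 48, 48
D3: 72, 120, 168, 216
D2: 26, 98, 218, 386
D1: 4, 30, 128, 346
g: -4, 0, 30, 158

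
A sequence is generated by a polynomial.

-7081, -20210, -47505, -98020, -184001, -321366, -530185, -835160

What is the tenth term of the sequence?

-1858426

D1: -13129  -27295  -50515  -85981  -137365  -208819  -304975
D2: -14166  -23220  -35466  -51384  -71454  -96156
D3: -9054  -12246  -15918  -20070  -24702
D4: -3192  -3672  -4152  -4632
D5: -480  -480  -480
Constant fifth difference = -480, so extend:
-4632 − 480 = -5112;  -24702 − 5112 = -29814;  -96156 − 29814 = -125970;  -304975 − 125970 = -430945;  -835160 − 430945 = -1266105
-5112 − 480 = -5592;  -29814 − 5592 = -35406;  -125970 − 35406 = -161376;  -430945 − 161376 = -592321;  -1266105 − 592321 = -1858426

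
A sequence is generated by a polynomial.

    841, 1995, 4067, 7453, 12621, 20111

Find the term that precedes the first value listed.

281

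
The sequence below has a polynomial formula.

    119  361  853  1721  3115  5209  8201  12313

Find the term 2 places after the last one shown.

First differences: 242 , 492 , 868 , 1394 , 2094 , 2992 , 4112
Second differences: 250 , 376 , 526 , 700 , 898 , 1120
Third differences: 126 , 150 , 174 , 198 , 222
Fourth differences: 24 , 24 , 24 , 24
Fourth differences constant at 24.
222 + 24 = 246;  1120 + 246 = 1366;  4112 + 1366 = 5478;  12313 + 5478 = 17791
246 + 24 = 270;  1366 + 270 = 1636;  5478 + 1636 = 7114;  17791 + 7114 = 24905

24905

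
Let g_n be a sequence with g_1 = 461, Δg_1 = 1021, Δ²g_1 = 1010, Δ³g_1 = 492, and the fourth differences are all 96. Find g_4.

Build the table forward from the leading diagonal:
Δ⁴: 96, 96, 96, 96
Δ³: 492, 588, 684, 780
Δ²: 1010, 1502, 2090, 2774
Δ: 1021, 2031, 3533, 5623
g: 461, 1482, 3513, 7046

7046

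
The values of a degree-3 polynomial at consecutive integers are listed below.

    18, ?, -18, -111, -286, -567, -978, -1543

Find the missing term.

Using the last 6 terms:
First differences: -93, -175, -281, -411, -565
Second differences: -82, -106, -130, -154
Third differences: -24, -24, -24
Constant third difference = -24.
Extend backward: -82 + 24 = -58;  -93 + 58 = -35;  -18 + 35 = 17

17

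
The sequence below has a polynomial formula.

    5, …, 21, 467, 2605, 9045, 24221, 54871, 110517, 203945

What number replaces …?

1

Using the last 8 terms:
First differences: 446, 2138, 6440, 15176, 30650, 55646, 93428
Second differences: 1692, 4302, 8736, 15474, 24996, 37782
Third differences: 2610, 4434, 6738, 9522, 12786
Fourth differences: 1824, 2304, 2784, 3264
Fifth differences: 480, 480, 480
Constant fifth difference = 480.
Extend backward: 1824 − 480 = 1344;  2610 − 1344 = 1266;  1692 − 1266 = 426;  446 − 426 = 20;  21 − 20 = 1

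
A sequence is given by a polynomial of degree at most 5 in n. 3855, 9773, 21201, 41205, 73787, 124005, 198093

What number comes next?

Δ: 5918  11428  20004  32582  50218  74088
Δ²: 5510  8576  12578  17636  23870
Δ³: 3066  4002  5058  6234
Δ⁴: 936  1056  1176
Δ⁵: 120  120
Fifth differences constant at 120.
1176 + 120 = 1296;  6234 + 1296 = 7530;  23870 + 7530 = 31400;  74088 + 31400 = 105488;  198093 + 105488 = 303581

303581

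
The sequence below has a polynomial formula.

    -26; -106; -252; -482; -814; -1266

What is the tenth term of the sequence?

Δ: -80 , -146 , -230 , -332 , -452
Δ²: -66 , -84 , -102 , -120
Δ³: -18 , -18 , -18
Constant third difference = -18, so extend:
-120 − 18 = -138;  -452 − 138 = -590;  -1266 − 590 = -1856
-138 − 18 = -156;  -590 − 156 = -746;  -1856 − 746 = -2602
-156 − 18 = -174;  -746 − 174 = -920;  -2602 − 920 = -3522
-174 − 18 = -192;  -920 − 192 = -1112;  -3522 − 1112 = -4634

-4634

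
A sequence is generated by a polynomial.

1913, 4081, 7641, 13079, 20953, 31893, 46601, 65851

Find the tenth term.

121433

D1: 2168 , 3560 , 5438 , 7874 , 10940 , 14708 , 19250
D2: 1392 , 1878 , 2436 , 3066 , 3768 , 4542
D3: 486 , 558 , 630 , 702 , 774
D4: 72 , 72 , 72 , 72
Constant fourth difference = 72, so extend:
774 + 72 = 846;  4542 + 846 = 5388;  19250 + 5388 = 24638;  65851 + 24638 = 90489
846 + 72 = 918;  5388 + 918 = 6306;  24638 + 6306 = 30944;  90489 + 30944 = 121433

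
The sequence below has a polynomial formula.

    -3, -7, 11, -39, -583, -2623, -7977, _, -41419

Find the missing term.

-19519

Using the first 7 terms:
Δ: -4  18  -50  -544  -2040  -5354
Δ²: 22  -68  -494  -1496  -3314
Δ³: -90  -426  -1002  -1818
Δ⁴: -336  -576  -816
Δ⁵: -240  -240
Constant fifth difference = -240.
Extend forward: -816 − 240 = -1056;  -1818 − 1056 = -2874;  -3314 − 2874 = -6188;  -5354 − 6188 = -11542;  -7977 − 11542 = -19519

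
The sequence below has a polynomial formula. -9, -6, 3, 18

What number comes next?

D1: 3 , 9 , 15
D2: 6 , 6
Second differences constant at 6.
15 + 6 = 21;  18 + 21 = 39

39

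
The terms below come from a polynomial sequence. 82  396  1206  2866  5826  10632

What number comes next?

314 , 810 , 1660 , 2960 , 4806
496 , 850 , 1300 , 1846
354 , 450 , 546
96 , 96
Fourth differences constant at 96.
546 + 96 = 642;  1846 + 642 = 2488;  4806 + 2488 = 7294;  10632 + 7294 = 17926

17926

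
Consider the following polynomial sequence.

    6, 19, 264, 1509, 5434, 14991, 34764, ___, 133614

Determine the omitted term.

Using the first 7 terms:
Δ: 13, 245, 1245, 3925, 9557, 19773
Δ²: 232, 1000, 2680, 5632, 10216
Δ³: 768, 1680, 2952, 4584
Δ⁴: 912, 1272, 1632
Δ⁵: 360, 360
Constant fifth difference = 360.
Extend forward: 1632 + 360 = 1992;  4584 + 1992 = 6576;  10216 + 6576 = 16792;  19773 + 16792 = 36565;  34764 + 36565 = 71329

71329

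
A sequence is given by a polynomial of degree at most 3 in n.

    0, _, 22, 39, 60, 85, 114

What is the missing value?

Using the last 5 terms:
Δ: 17  21  25  29
Δ²: 4  4  4
Constant second difference = 4.
Extend backward: 17 − 4 = 13;  22 − 13 = 9

9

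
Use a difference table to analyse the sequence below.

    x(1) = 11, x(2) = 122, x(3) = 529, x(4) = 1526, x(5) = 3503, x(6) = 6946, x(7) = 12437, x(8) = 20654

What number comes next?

32371

111 , 407 , 997 , 1977 , 3443 , 5491 , 8217
296 , 590 , 980 , 1466 , 2048 , 2726
294 , 390 , 486 , 582 , 678
96 , 96 , 96 , 96
Constant fourth difference = 96, so extend:
678 + 96 = 774;  2726 + 774 = 3500;  8217 + 3500 = 11717;  20654 + 11717 = 32371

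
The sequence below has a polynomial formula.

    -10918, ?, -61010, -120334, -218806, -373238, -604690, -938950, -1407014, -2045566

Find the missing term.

Using the last 8 terms:
First differences: -59324, -98472, -154432, -231452, -334260, -468064, -638552
Second differences: -39148, -55960, -77020, -102808, -133804, -170488
Third differences: -16812, -21060, -25788, -30996, -36684
Fourth differences: -4248, -4728, -5208, -5688
Fifth differences: -480, -480, -480
Constant fifth difference = -480.
Extend backward: -4248 + 480 = -3768;  -16812 + 3768 = -13044;  -39148 + 13044 = -26104;  -59324 + 26104 = -33220;  -61010 + 33220 = -27790

-27790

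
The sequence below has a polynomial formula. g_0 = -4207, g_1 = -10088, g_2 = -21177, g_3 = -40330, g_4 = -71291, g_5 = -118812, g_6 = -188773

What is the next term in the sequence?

-288302

-5881 , -11089 , -19153 , -30961 , -47521 , -69961
-5208 , -8064 , -11808 , -16560 , -22440
-2856 , -3744 , -4752 , -5880
-888 , -1008 , -1128
-120 , -120
Fifth differences constant at -120.
-1128 − 120 = -1248;  -5880 − 1248 = -7128;  -22440 − 7128 = -29568;  -69961 − 29568 = -99529;  -188773 − 99529 = -288302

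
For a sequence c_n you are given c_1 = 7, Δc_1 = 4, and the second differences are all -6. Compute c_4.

1

Build the table forward from the leading diagonal:
Δ²: -6, -6, -6, -6
Δ: 4, -2, -8, -14
c: 7, 11, 9, 1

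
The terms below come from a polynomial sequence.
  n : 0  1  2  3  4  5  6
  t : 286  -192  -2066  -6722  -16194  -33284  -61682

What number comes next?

-106086

-478 , -1874 , -4656 , -9472 , -17090 , -28398
-1396 , -2782 , -4816 , -7618 , -11308
-1386 , -2034 , -2802 , -3690
-648 , -768 , -888
-120 , -120
Fifth differences constant at -120.
-888 − 120 = -1008;  -3690 − 1008 = -4698;  -11308 − 4698 = -16006;  -28398 − 16006 = -44404;  -61682 − 44404 = -106086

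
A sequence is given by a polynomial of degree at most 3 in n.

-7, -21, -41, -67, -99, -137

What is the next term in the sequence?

-181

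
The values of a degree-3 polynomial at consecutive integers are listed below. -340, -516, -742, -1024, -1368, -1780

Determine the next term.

-2266

Δ: -176, -226, -282, -344, -412
Δ²: -50, -56, -62, -68
Δ³: -6, -6, -6
The third differences are constant (-6).
-68 − 6 = -74;  -412 − 74 = -486;  -1780 − 486 = -2266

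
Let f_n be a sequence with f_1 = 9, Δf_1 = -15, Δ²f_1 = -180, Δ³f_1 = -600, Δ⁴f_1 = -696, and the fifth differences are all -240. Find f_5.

Build the table forward from the leading diagonal:
Fifth differences: -240, -240, -240, -240, -240
Fourth differences: -696, -936, -1176, -1416, -1656
Third differences: -600, -1296, -2232, -3408, -4824
Second differences: -180, -780, -2076, -4308, -7716
First differences: -15, -195, -975, -3051, -7359
f: 9, -6, -201, -1176, -4227

-4227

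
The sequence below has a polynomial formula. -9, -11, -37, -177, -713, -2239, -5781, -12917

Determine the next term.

-25897

First differences: -2, -26, -140, -536, -1526, -3542, -7136
Second differences: -24, -114, -396, -990, -2016, -3594
Third differences: -90, -282, -594, -1026, -1578
Fourth differences: -192, -312, -432, -552
Fifth differences: -120, -120, -120
The fifth differences are constant (-120).
-552 − 120 = -672;  -1578 − 672 = -2250;  -3594 − 2250 = -5844;  -7136 − 5844 = -12980;  -12917 − 12980 = -25897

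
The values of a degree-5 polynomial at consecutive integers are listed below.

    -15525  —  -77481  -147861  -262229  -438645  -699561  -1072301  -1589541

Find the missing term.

-36941

Using the last 7 terms:
-70380  -114368  -176416  -260916  -372740  -517240
-43988  -62048  -84500  -111824  -144500
-18060  -22452  -27324  -32676
-4392  -4872  -5352
-480  -480
Constant fifth difference = -480.
Extend backward: -4392 + 480 = -3912;  -18060 + 3912 = -14148;  -43988 + 14148 = -29840;  -70380 + 29840 = -40540;  -77481 + 40540 = -36941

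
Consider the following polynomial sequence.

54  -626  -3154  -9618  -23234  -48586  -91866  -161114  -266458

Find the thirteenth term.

-1337874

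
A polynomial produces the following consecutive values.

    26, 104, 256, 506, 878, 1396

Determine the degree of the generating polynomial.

3

First differences: 78, 152, 250, 372, 518
Second differences: 74, 98, 122, 146
Third differences: 24, 24, 24
The third differences are constant, so the polynomial has degree 3.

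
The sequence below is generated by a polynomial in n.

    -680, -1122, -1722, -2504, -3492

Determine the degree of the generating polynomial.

Δ: -442, -600, -782, -988
Δ²: -158, -182, -206
Δ³: -24, -24
The third differences are constant, so the polynomial has degree 3.

3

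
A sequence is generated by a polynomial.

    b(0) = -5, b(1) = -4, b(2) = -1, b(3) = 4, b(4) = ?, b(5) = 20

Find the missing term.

Using the first 4 terms:
First differences: 1  3  5
Second differences: 2  2
Constant second difference = 2.
Extend forward: 5 + 2 = 7;  4 + 7 = 11

11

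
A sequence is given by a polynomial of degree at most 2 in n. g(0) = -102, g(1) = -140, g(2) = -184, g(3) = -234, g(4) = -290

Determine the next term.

-352

D1: -38 , -44 , -50 , -56
D2: -6 , -6 , -6
The second differences are constant (-6).
-56 − 6 = -62;  -290 − 62 = -352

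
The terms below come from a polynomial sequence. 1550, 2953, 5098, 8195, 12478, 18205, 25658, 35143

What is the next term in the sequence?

1403, 2145, 3097, 4283, 5727, 7453, 9485
742, 952, 1186, 1444, 1726, 2032
210, 234, 258, 282, 306
24, 24, 24, 24
Fourth differences constant at 24.
306 + 24 = 330;  2032 + 330 = 2362;  9485 + 2362 = 11847;  35143 + 11847 = 46990

46990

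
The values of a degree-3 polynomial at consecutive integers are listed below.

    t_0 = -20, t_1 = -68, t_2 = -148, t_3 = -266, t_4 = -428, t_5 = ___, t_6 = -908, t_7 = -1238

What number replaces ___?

-640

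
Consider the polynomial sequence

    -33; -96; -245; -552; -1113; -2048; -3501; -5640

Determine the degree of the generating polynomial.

-63, -149, -307, -561, -935, -1453, -2139
-86, -158, -254, -374, -518, -686
-72, -96, -120, -144, -168
-24, -24, -24, -24
The fourth differences are constant, so the polynomial has degree 4.

4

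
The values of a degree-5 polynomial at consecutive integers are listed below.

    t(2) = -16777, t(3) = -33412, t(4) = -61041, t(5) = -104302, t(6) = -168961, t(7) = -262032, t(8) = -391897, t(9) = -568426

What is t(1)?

D1: -16635  -27629  -43261  -64659  -93071  -129865  -176529
D2: -10994  -15632  -21398  -28412  -36794  -46664
D3: -4638  -5766  -7014  -8382  -9870
D4: -1128  -1248  -1368  -1488
D5: -120  -120  -120
The fifth differences are constant at -120.
Work back: -1128 + 120 = -1008;  -4638 + 1008 = -3630;  -10994 + 3630 = -7364;  -16635 + 7364 = -9271;  -16777 + 9271 = -7506

-7506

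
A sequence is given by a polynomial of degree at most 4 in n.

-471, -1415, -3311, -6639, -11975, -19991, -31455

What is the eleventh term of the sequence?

-130511

D1: -944, -1896, -3328, -5336, -8016, -11464
D2: -952, -1432, -2008, -2680, -3448
D3: -480, -576, -672, -768
D4: -96, -96, -96
The fourth differences are constant (-96).
-768 − 96 = -864;  -3448 − 864 = -4312;  -11464 − 4312 = -15776;  -31455 − 15776 = -47231
-864 − 96 = -960;  -4312 − 960 = -5272;  -15776 − 5272 = -21048;  -47231 − 21048 = -68279
-960 − 96 = -1056;  -5272 − 1056 = -6328;  -21048 − 6328 = -27376;  -68279 − 27376 = -95655
-1056 − 96 = -1152;  -6328 − 1152 = -7480;  -27376 − 7480 = -34856;  -95655 − 34856 = -130511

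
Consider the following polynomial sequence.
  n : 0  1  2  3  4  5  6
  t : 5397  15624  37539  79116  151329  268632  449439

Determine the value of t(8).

1097901

Δ: 10227, 21915, 41577, 72213, 117303, 180807
Δ²: 11688, 19662, 30636, 45090, 63504
Δ³: 7974, 10974, 14454, 18414
Δ⁴: 3000, 3480, 3960
Δ⁵: 480, 480
The fifth differences are constant (480).
3960 + 480 = 4440;  18414 + 4440 = 22854;  63504 + 22854 = 86358;  180807 + 86358 = 267165;  449439 + 267165 = 716604
4440 + 480 = 4920;  22854 + 4920 = 27774;  86358 + 27774 = 114132;  267165 + 114132 = 381297;  716604 + 381297 = 1097901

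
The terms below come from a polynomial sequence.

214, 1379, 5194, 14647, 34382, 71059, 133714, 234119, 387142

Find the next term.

611107

1165 , 3815 , 9453 , 19735 , 36677 , 62655 , 100405 , 153023
2650 , 5638 , 10282 , 16942 , 25978 , 37750 , 52618
2988 , 4644 , 6660 , 9036 , 11772 , 14868
1656 , 2016 , 2376 , 2736 , 3096
360 , 360 , 360 , 360
The fifth differences are constant (360).
3096 + 360 = 3456;  14868 + 3456 = 18324;  52618 + 18324 = 70942;  153023 + 70942 = 223965;  387142 + 223965 = 611107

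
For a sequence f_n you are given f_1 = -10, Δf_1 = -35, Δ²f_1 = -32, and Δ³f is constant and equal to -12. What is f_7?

-940

Build the table forward from the leading diagonal:
Δ³: -12, -12, -12, -12, -12, -12, -12
Δ²: -32, -44, -56, -68, -80, -92, -104
Δ: -35, -67, -111, -167, -235, -315, -407
f: -10, -45, -112, -223, -390, -625, -940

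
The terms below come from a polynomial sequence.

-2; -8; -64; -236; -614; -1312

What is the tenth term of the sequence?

-10424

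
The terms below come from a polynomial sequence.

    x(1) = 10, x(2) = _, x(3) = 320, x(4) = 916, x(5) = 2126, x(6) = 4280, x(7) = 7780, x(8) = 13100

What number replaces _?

80

Using the last 6 terms:
596  1210  2154  3500  5320
614  944  1346  1820
330  402  474
72  72
Constant fourth difference = 72.
Extend backward: 330 − 72 = 258;  614 − 258 = 356;  596 − 356 = 240;  320 − 240 = 80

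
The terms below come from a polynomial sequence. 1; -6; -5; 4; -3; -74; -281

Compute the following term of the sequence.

First differences: -7 , 1 , 9 , -7 , -71 , -207
Second differences: 8 , 8 , -16 , -64 , -136
Third differences: 0 , -24 , -48 , -72
Fourth differences: -24 , -24 , -24
Constant fourth difference = -24, so extend:
-72 − 24 = -96;  -136 − 96 = -232;  -207 − 232 = -439;  -281 − 439 = -720

-720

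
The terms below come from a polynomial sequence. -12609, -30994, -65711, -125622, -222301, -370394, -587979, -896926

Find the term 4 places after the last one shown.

-3636614

D1: -18385, -34717, -59911, -96679, -148093, -217585, -308947
D2: -16332, -25194, -36768, -51414, -69492, -91362
D3: -8862, -11574, -14646, -18078, -21870
D4: -2712, -3072, -3432, -3792
D5: -360, -360, -360
Constant fifth difference = -360, so extend:
-3792 − 360 = -4152;  -21870 − 4152 = -26022;  -91362 − 26022 = -117384;  -308947 − 117384 = -426331;  -896926 − 426331 = -1323257
-4152 − 360 = -4512;  -26022 − 4512 = -30534;  -117384 − 30534 = -147918;  -426331 − 147918 = -574249;  -1323257 − 574249 = -1897506
-4512 − 360 = -4872;  -30534 − 4872 = -35406;  -147918 − 35406 = -183324;  -574249 − 183324 = -757573;  -1897506 − 757573 = -2655079
-4872 − 360 = -5232;  -35406 − 5232 = -40638;  -183324 − 40638 = -223962;  -757573 − 223962 = -981535;  -2655079 − 981535 = -3636614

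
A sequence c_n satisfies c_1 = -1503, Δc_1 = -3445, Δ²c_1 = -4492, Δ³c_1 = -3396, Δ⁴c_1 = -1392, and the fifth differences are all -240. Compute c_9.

-455895

Build the table forward from the leading diagonal:
D5: -240, -240, -240, -240, -240, -240, -240, -240, -240
D4: -1392, -1632, -1872, -2112, -2352, -2592, -2832, -3072, -3312
D3: -3396, -4788, -6420, -8292, -10404, -12756, -15348, -18180, -21252
D2: -4492, -7888, -12676, -19096, -27388, -37792, -50548, -65896, -84076
D1: -3445, -7937, -15825, -28501, -47597, -74985, -112777, -163325, -229221
c: -1503, -4948, -12885, -28710, -57211, -104808, -179793, -292570, -455895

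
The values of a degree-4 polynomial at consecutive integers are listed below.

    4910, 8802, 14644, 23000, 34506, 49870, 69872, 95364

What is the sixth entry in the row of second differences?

5490

First differences: 3892, 5842, 8356, 11506, 15364, 20002, 25492
Second differences: 1950, 2514, 3150, 3858, 4638, 5490
Third differences: 564, 636, 708, 780, 852
Fourth differences: 72, 72, 72, 72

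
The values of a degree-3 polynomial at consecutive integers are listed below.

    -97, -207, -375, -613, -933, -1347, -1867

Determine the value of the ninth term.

-110, -168, -238, -320, -414, -520
-58, -70, -82, -94, -106
-12, -12, -12, -12
Constant third difference = -12, so extend:
-106 − 12 = -118;  -520 − 118 = -638;  -1867 − 638 = -2505
-118 − 12 = -130;  -638 − 130 = -768;  -2505 − 768 = -3273

-3273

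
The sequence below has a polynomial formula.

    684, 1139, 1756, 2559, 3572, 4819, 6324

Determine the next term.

8111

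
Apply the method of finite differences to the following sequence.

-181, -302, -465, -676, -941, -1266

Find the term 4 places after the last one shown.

First differences: -121 , -163 , -211 , -265 , -325
Second differences: -42 , -48 , -54 , -60
Third differences: -6 , -6 , -6
The third differences are constant (-6).
-60 − 6 = -66;  -325 − 66 = -391;  -1266 − 391 = -1657
-66 − 6 = -72;  -391 − 72 = -463;  -1657 − 463 = -2120
-72 − 6 = -78;  -463 − 78 = -541;  -2120 − 541 = -2661
-78 − 6 = -84;  -541 − 84 = -625;  -2661 − 625 = -3286

-3286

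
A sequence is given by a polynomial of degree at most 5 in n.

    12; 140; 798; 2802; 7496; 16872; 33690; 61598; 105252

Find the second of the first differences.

658

Δ: 128, 658, 2004, 4694, 9376, 16818, 27908, 43654
Δ²: 530, 1346, 2690, 4682, 7442, 11090, 15746
Δ³: 816, 1344, 1992, 2760, 3648, 4656
Δ⁴: 528, 648, 768, 888, 1008
Δ⁵: 120, 120, 120, 120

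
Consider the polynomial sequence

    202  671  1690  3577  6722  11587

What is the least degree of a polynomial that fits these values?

4

Δ: 469, 1019, 1887, 3145, 4865
Δ²: 550, 868, 1258, 1720
Δ³: 318, 390, 462
Δ⁴: 72, 72
The fourth differences are constant, so the polynomial has degree 4.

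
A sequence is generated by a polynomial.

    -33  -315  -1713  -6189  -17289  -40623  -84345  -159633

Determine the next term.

-281169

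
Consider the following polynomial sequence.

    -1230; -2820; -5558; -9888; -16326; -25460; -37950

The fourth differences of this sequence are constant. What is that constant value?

-72

D1: -1590, -2738, -4330, -6438, -9134, -12490
D2: -1148, -1592, -2108, -2696, -3356
D3: -444, -516, -588, -660
D4: -72, -72, -72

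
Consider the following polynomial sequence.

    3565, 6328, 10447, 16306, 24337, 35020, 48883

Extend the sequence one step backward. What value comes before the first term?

1822

2763, 4119, 5859, 8031, 10683, 13863
1356, 1740, 2172, 2652, 3180
384, 432, 480, 528
48, 48, 48
The fourth differences are constant at 48.
Work back: 384 − 48 = 336;  1356 − 336 = 1020;  2763 − 1020 = 1743;  3565 − 1743 = 1822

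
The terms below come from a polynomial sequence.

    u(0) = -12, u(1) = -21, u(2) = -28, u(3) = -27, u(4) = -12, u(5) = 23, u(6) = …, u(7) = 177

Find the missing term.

Using the first 6 terms:
First differences: -9  -7  1  15  35
Second differences: 2  8  14  20
Third differences: 6  6  6
Constant third difference = 6.
Extend forward: 20 + 6 = 26;  35 + 26 = 61;  23 + 61 = 84

84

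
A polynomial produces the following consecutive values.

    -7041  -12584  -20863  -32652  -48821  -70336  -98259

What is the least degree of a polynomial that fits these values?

First differences: -5543, -8279, -11789, -16169, -21515, -27923
Second differences: -2736, -3510, -4380, -5346, -6408
Third differences: -774, -870, -966, -1062
Fourth differences: -96, -96, -96
The fourth differences are constant, so the polynomial has degree 4.

4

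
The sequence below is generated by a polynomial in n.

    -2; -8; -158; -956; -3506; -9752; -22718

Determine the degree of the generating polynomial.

D1: -6, -150, -798, -2550, -6246, -12966
D2: -144, -648, -1752, -3696, -6720
D3: -504, -1104, -1944, -3024
D4: -600, -840, -1080
D5: -240, -240
The fifth differences are constant, so the polynomial has degree 5.

5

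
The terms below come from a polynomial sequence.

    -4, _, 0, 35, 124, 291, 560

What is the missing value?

Using the last 5 terms:
D1: 35, 89, 167, 269
D2: 54, 78, 102
D3: 24, 24
Constant third difference = 24.
Extend backward: 54 − 24 = 30;  35 − 30 = 5;  0 − 5 = -5

-5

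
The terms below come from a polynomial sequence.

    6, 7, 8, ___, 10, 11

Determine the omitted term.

9

Using the first 3 terms:
Δ: 1, 1
Constant first difference = 1.
Extend forward: 8 + 1 = 9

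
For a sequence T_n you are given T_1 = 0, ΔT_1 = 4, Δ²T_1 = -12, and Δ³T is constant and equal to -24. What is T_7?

-636

Build the table forward from the leading diagonal:
D3: -24  -24  -24  -24  -24  -24  -24
D2: -12  -36  -60  -84  -108  -132  -156
D1: 4  -8  -44  -104  -188  -296  -428
T: 0  4  -4  -48  -152  -340  -636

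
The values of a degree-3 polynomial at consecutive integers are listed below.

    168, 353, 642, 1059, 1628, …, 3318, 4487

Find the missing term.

2373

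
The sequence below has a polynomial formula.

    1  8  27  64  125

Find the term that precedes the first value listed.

0

First differences: 7, 19, 37, 61
Second differences: 12, 18, 24
Third differences: 6, 6
The third differences are constant at 6.
Work back: 12 − 6 = 6;  7 − 6 = 1;  1 − 1 = 0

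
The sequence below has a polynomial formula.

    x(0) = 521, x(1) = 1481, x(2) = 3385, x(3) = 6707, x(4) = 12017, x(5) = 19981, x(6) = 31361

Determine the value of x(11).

960, 1904, 3322, 5310, 7964, 11380
944, 1418, 1988, 2654, 3416
474, 570, 666, 762
96, 96, 96
Constant fourth difference = 96, so extend:
762 + 96 = 858;  3416 + 858 = 4274;  11380 + 4274 = 15654;  31361 + 15654 = 47015
858 + 96 = 954;  4274 + 954 = 5228;  15654 + 5228 = 20882;  47015 + 20882 = 67897
954 + 96 = 1050;  5228 + 1050 = 6278;  20882 + 6278 = 27160;  67897 + 27160 = 95057
1050 + 96 = 1146;  6278 + 1146 = 7424;  27160 + 7424 = 34584;  95057 + 34584 = 129641
1146 + 96 = 1242;  7424 + 1242 = 8666;  34584 + 8666 = 43250;  129641 + 43250 = 172891

172891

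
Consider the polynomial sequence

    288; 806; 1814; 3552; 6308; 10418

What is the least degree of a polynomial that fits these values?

First differences: 518, 1008, 1738, 2756, 4110
Second differences: 490, 730, 1018, 1354
Third differences: 240, 288, 336
Fourth differences: 48, 48
The fourth differences are constant, so the polynomial has degree 4.

4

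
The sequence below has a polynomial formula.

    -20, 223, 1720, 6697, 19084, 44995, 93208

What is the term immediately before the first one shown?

First differences: 243, 1497, 4977, 12387, 25911, 48213
Second differences: 1254, 3480, 7410, 13524, 22302
Third differences: 2226, 3930, 6114, 8778
Fourth differences: 1704, 2184, 2664
Fifth differences: 480, 480
The fifth differences are constant at 480.
Work back: 1704 − 480 = 1224;  2226 − 1224 = 1002;  1254 − 1002 = 252;  243 − 252 = -9;  -20 + 9 = -11

-11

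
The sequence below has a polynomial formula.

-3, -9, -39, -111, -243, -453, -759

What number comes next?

-1179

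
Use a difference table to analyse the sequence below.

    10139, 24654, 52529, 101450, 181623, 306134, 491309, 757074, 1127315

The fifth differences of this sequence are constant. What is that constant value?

D1: 14515, 27875, 48921, 80173, 124511, 185175, 265765, 370241
D2: 13360, 21046, 31252, 44338, 60664, 80590, 104476
D3: 7686, 10206, 13086, 16326, 19926, 23886
D4: 2520, 2880, 3240, 3600, 3960
D5: 360, 360, 360, 360

360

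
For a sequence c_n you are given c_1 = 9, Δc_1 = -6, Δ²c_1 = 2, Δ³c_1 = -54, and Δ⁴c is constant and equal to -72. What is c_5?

-291

Build the table forward from the leading diagonal:
Δ⁴: -72, -72, -72, -72, -72
Δ³: -54, -126, -198, -270, -342
Δ²: 2, -52, -178, -376, -646
Δ: -6, -4, -56, -234, -610
c: 9, 3, -1, -57, -291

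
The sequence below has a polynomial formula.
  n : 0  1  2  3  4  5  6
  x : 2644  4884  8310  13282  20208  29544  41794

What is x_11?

167754

D1: 2240  3426  4972  6926  9336  12250
D2: 1186  1546  1954  2410  2914
D3: 360  408  456  504
D4: 48  48  48
Fourth differences constant at 48.
504 + 48 = 552;  2914 + 552 = 3466;  12250 + 3466 = 15716;  41794 + 15716 = 57510
552 + 48 = 600;  3466 + 600 = 4066;  15716 + 4066 = 19782;  57510 + 19782 = 77292
600 + 48 = 648;  4066 + 648 = 4714;  19782 + 4714 = 24496;  77292 + 24496 = 101788
648 + 48 = 696;  4714 + 696 = 5410;  24496 + 5410 = 29906;  101788 + 29906 = 131694
696 + 48 = 744;  5410 + 744 = 6154;  29906 + 6154 = 36060;  131694 + 36060 = 167754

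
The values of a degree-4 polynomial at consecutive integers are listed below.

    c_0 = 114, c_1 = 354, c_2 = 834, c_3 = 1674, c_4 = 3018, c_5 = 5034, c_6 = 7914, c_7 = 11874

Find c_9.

24018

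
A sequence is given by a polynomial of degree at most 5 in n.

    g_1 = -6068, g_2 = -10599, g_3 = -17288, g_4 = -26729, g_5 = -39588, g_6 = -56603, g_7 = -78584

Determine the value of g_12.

-296369

First differences: -4531 , -6689 , -9441 , -12859 , -17015 , -21981
Second differences: -2158 , -2752 , -3418 , -4156 , -4966
Third differences: -594 , -666 , -738 , -810
Fourth differences: -72 , -72 , -72
The fourth differences are constant (-72).
-810 − 72 = -882;  -4966 − 882 = -5848;  -21981 − 5848 = -27829;  -78584 − 27829 = -106413
-882 − 72 = -954;  -5848 − 954 = -6802;  -27829 − 6802 = -34631;  -106413 − 34631 = -141044
-954 − 72 = -1026;  -6802 − 1026 = -7828;  -34631 − 7828 = -42459;  -141044 − 42459 = -183503
-1026 − 72 = -1098;  -7828 − 1098 = -8926;  -42459 − 8926 = -51385;  -183503 − 51385 = -234888
-1098 − 72 = -1170;  -8926 − 1170 = -10096;  -51385 − 10096 = -61481;  -234888 − 61481 = -296369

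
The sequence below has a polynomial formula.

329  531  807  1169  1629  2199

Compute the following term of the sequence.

2891

Δ: 202, 276, 362, 460, 570
Δ²: 74, 86, 98, 110
Δ³: 12, 12, 12
Third differences constant at 12.
110 + 12 = 122;  570 + 122 = 692;  2199 + 692 = 2891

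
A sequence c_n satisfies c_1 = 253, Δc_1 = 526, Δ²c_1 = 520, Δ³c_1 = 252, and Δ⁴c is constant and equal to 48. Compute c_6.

10843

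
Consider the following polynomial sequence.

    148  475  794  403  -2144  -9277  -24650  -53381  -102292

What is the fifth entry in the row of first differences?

-7133

First differences: 327, 319, -391, -2547, -7133, -15373, -28731, -48911
Second differences: -8, -710, -2156, -4586, -8240, -13358, -20180
Third differences: -702, -1446, -2430, -3654, -5118, -6822
Fourth differences: -744, -984, -1224, -1464, -1704
Fifth differences: -240, -240, -240, -240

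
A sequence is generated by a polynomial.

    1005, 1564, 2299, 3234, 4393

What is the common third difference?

24

First differences: 559, 735, 935, 1159
Second differences: 176, 200, 224
Third differences: 24, 24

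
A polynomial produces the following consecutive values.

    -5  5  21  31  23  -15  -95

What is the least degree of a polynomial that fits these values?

3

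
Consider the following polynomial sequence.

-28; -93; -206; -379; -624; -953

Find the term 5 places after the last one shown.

-4278

Δ: -65 , -113 , -173 , -245 , -329
Δ²: -48 , -60 , -72 , -84
Δ³: -12 , -12 , -12
Third differences constant at -12.
-84 − 12 = -96;  -329 − 96 = -425;  -953 − 425 = -1378
-96 − 12 = -108;  -425 − 108 = -533;  -1378 − 533 = -1911
-108 − 12 = -120;  -533 − 120 = -653;  -1911 − 653 = -2564
-120 − 12 = -132;  -653 − 132 = -785;  -2564 − 785 = -3349
-132 − 12 = -144;  -785 − 144 = -929;  -3349 − 929 = -4278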